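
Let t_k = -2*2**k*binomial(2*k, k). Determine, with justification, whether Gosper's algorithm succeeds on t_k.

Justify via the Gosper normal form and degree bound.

No. Not Gosper-summable.

Step 1: r(k) = 4*(2*k + 1)/(k + 1).
A = 8*k + 4, B = k + 1, C = 1.
Need (8*k + 4)·f(k+1) − (k)·f(k) = 1.
deg f ≤ -1 (via 1,1,0).
Negative degree bound (-1): no f exists, t_k not Gosper-summable.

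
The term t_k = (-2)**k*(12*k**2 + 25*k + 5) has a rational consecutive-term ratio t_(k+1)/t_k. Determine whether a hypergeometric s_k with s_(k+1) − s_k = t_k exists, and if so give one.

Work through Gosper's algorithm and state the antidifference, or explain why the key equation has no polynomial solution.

Step 1: r(k) = 2*(-12*k**2 - 49*k - 42)/(12*k**2 + 25*k + 5).
Normal form (A,B,C) = (-2, 1, k**2 + 25*k/12 + 5/12).
Solve (-2)·f(k+1) − (1)·f(k) = k**2 + 25*k/12 + 5/12.
Degrees (0,0,2) ⇒ d ≤ 2.
Coefficient equations give f(k) = -(4*k**2 + 3*k - 3)/12.
Get s_k = R·t_k = (-2)**k*(-4*k**2 - 3*k + 3) with R(k) = B(k−1)f(k)/C(k) = -(4*k**2 + 3*k - 3)/(12*k**2 + 25*k + 5).
Δs = (-2)**k*(12*k**2 + 25*k + 5), as required.

s_k = (-2)**k*(-4*k**2 - 3*k + 3)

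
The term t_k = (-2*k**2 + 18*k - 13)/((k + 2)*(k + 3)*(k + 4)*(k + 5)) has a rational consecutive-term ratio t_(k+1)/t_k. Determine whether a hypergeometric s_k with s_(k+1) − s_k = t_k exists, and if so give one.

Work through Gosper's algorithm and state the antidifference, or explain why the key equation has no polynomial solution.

s_k = k*(-k**2 + 7*k - 58)/(8*(k + 2)*(k + 3)*(k + 4))

The ratio is -(k + 2)*(18*k - 2*(k + 1)**2 + 5)/((k + 6)*(2*k**2 - 18*k + 13)).
Normal form (A,B,C) = (k + 2, k + 6, k**2 - 9*k + 13/2).
Set up (k + 2)·f(k+1) − (k + 5)·f(k) − (k**2 - 9*k + 13/2) = 0.
Bound: deg f ≤ 3.
Solve for f: f(k) = k*(k**2 - 7*k + 58)/16 (degree 3 ≤ 3).
Certificate R = B(k−1)f/C = k*(k + 5)*(k**2 - 7*k + 58)/(8*(2*k**2 - 18*k + 13)) gives s_k = k*(-k**2 + 7*k - 58)/(8*(k + 2)*(k + 3)*(k + 4)).
Verify: (-2*k**2 + 18*k - 13)/(k**4 + 14*k**3 + 71*k**2 + 154*k + 120) matches t_k.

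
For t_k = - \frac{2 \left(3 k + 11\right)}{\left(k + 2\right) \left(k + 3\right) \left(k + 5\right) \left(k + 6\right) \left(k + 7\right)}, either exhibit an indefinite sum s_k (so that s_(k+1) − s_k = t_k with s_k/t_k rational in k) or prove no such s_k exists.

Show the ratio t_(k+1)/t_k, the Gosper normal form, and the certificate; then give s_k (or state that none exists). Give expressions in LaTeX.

s_k = \frac{k \left(- k^{2} - 13 k - 52\right)}{30 \left(k^{3} + 13 k^{2} + 52 k + 60\right)}

t_(k+1)/t_k = (k + 2)*(k + 5)*(3*k + 14)/((k + 4)*(k + 8)*(3*k + 11)).
Normal form (A,B,C) = (k + 2, k + 8, k**2 + 23*k/3 + 44/3).
Key eq: (k + 2)·f(k+1) = (k + 7)·f(k) + (k**2 + 23*k/3 + 44/3).
deg f ≤ 5 (via 1,1,2).
Solve for f: f(k) = k*(k + 3)*(k + 4)*(k**2 + 13*k + 52)/180 (degree 5 ≤ 5).
Get s_k = R·t_k = k*(-k**2 - 13*k - 52)/(30*(k**3 + 13*k**2 + 52*k + 60)) with R(k) = B(k−1)f(k)/C(k) = k*(k + 3)*(k + 7)*(k**2 + 13*k + 52)/(60*(3*k + 11)).
s_(k+1) − s_k = 2*(-3*k - 11)/(k**5 + 23*k**4 + 203*k**3 + 853*k**2 + 1692*k + 1260) = t_k.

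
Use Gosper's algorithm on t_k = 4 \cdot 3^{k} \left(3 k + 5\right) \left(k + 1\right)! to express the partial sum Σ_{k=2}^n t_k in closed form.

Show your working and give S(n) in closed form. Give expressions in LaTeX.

S(n) = 12 \cdot 3^{n} \left(n + 2\right)! - 216

The ratio is 3*(k + 2)*(3*k + 8)/(3*k + 5).
Factor: A=3*k + 6; B=1; C=k + 5/3.
Need (3*k + 6)·f(k+1) − (1)·f(k) = k + 5/3.
From deg A=1, deg B=0, deg C=1: d=0.
Solving with deg f ≤ 0: f(k) = 1/3.
Then R = B(k−1)f/C = 1/(3*k + 5), so s_k = R(k)·t_k = 4*3**k*factorial(k + 1).
Δs = 4*3**k*(3*k + 5)*factorial(k + 1), as required.
Σ_(k=2)^n t_k = s_(n+1) − s_(2) = (12*3**n*factorial(n + 2)) − (216), i.e. 12*3**n*factorial(n + 2) - 216.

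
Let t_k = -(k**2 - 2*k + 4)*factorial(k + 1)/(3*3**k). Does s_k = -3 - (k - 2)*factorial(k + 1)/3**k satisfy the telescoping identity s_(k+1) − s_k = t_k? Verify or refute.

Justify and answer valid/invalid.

valid (s_(k+1) − s_k reduces to t_k)

s_(k+1) = -3**(-k - 1)*(k - 1)*factorial(k + 2) - 3
s_(k+1) − s_k = -(k**2 - 2*k + 4)*factorial(k + 1)/(3*3**k)
(s_(k+1) − s_k) − t_k = 0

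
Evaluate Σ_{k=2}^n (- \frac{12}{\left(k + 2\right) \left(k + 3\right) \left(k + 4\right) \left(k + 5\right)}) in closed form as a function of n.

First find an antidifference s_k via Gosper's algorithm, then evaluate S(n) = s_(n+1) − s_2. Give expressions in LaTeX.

Step 1: r(k) = (k + 2)/(k + 6).
So A=k + 2 and B=k + 6, with C=1.
f must satisfy (k + 2)·f(k+1) − (k + 5)·f(k) = 1.
From deg A=1, deg B=1, deg C=0: d=3.
Solving with deg f ≤ 3: f(k) = k*(k**2 + 9*k + 26)/72.
Certificate R = B(k−1)f/C = k*(k + 5)*(k**2 + 9*k + 26)/72 gives s_k = k*(-k**2 - 9*k - 26)/(6*(k + 2)*(k + 3)*(k + 4)).
Check: Δs_k = -12/(k**4 + 14*k**3 + 71*k**2 + 154*k + 120). ✓
Evaluate: s_(n+1) = (-n**3 - 12*n**2 - 47*n - 36)/(6*(n**3 + 12*n**2 + 47*n + 60)); subtract s_(2) = -2/15 ⇒ S(n) = (-n**3 - 12*n**2 - 47*n + 60)/(30*(n**3 + 12*n**2 + 47*n + 60)).

S(n) = \frac{- n^{3} - 12 n^{2} - 47 n + 60}{30 \left(n^{3} + 12 n^{2} + 47 n + 60\right)}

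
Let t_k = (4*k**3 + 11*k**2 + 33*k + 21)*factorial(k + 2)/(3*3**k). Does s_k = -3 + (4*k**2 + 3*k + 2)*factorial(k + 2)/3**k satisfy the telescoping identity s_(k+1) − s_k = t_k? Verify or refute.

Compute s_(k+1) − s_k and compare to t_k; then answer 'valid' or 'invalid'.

Valid: the claim telescopes to t_k.

s_(k+1) = 3**(-k - 1)*(3*k + 4*(k + 1)**2 + 5)*factorial(k + 3) - 3
s_(k+1) − s_k = (4*k**3 + 11*k**2 + 33*k + 21)*factorial(k + 2)/(3*3**k)
(s_(k+1) − s_k) − t_k = 0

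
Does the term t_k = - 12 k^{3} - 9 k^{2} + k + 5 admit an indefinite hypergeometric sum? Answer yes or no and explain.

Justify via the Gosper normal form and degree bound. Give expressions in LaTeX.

Yes. s_k = k \left(- 3 k^{3} + 3 k^{2} + 2 k + 3\right).

r(k) = (12*k**3 + 45*k**2 + 53*k + 15)/(12*k**3 + 9*k**2 - k - 5) after simplifying.
So A=1 and B=1, with C=k**3 + 3*k**2/4 - k/12 - 5/12.
f must satisfy (1)·f(k+1) − (1)·f(k) = k**3 + 3*k**2/4 - k/12 - 5/12.
From deg A=0, deg B=0, deg C=3: d=4.
Solving with deg f ≤ 4: f(k) = k*(3*k**3 - 3*k**2 - 2*k - 3)/12.
Then R = B(k−1)f/C = k*(3*k**3 - 3*k**2 - 2*k - 3)/(12*k**3 + 9*k**2 - k - 5), so s_k = R(k)·t_k = k*(-3*k**3 + 3*k**2 + 2*k + 3).
Verify: -12*k**3 - 9*k**2 + k + 5 matches t_k.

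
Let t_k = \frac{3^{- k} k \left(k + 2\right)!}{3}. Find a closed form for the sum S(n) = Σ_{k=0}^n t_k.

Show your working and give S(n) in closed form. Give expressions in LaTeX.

S(n) = -2 + \frac{3^{- n} \left(n + 3\right)!}{3}

Step 1: r(k) = (k + 1)*(k + 3)/(3*k).
Factor: A=k/3 + 1; B=1; C=k.
Set up (k/3 + 1)·f(k+1) − (1)·f(k) − (k) = 0.
d = 0 from the (1,0,1) case.
Solving with deg f ≤ 0: f(k) = 3.
R(k) = B(k−1)·f(k)/C(k) = 3/k; s_k = R·t_k = factorial(k + 2)/3**k.
Verify: k*factorial(k + 2)/(3*3**k) matches t_k.
Evaluate: s_(n+1) = 3**(-n - 1)*factorial(n + 3); subtract s_(0) = 2 ⇒ S(n) = -2 + factorial(n + 3)/(3*3**n).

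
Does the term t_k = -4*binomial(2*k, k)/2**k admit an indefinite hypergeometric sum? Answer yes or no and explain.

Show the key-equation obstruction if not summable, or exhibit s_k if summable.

No. Not Gosper-summable.

Step 1: r(k) = (2*k + 1)/(k + 1).
A = 2*k + 1, B = k + 1, C = 1.
Need (2*k + 1)·f(k+1) − (k)·f(k) = 1.
From deg A=1, deg B=1, deg C=0: d=-1.
d = -1 < 0 ⇒ no nonzero polynomial f; not summable.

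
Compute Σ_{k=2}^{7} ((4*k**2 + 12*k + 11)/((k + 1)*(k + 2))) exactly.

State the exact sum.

Σ = 74/3

Compute t_(k+1)/t_k: get (k + 1)*(12*k + 4*(k + 1)**2 + 23)/((k + 3)*(4*k**2 + 12*k + 11)).
A = k + 1, B = k + 3, C = k**2 + 3*k + 11/4.
Key eq: (k + 1)·f(k+1) = (k + 2)·f(k) + (k**2 + 3*k + 11/4).
d = 2 from the (1,1,2) case.
Solve for f: f(k) = k*(4*k + 7)/4 (degree 2 ≤ 2).
R(k) = B(k−1)·f(k)/C(k) = k*(k + 2)*(4*k + 7)/(4*k**2 + 12*k + 11); s_k = R·t_k = k*(4*k + 7)/(k + 1).
s_(k+1) − s_k = (4*k**2 + 12*k + 11)/(k**2 + 3*k + 2) = t_k.
Σ_(k=2)^(7) t_k = s_(8) − s_(2) = 104/3 − (10) = 74/3.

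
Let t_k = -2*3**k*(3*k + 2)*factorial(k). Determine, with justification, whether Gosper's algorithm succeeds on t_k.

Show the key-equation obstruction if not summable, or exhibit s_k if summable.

Yes. s_k = -2*3**k*factorial(k).

Ratio r(k) = 3*(k + 1)*(3*k + 5)/(3*k + 2).
A = 3*k + 3, B = 1, C = k + 2/3.
Key eq: (3*k + 3)·f(k+1) = (1)·f(k) + (k + 2/3).
From deg A=1, deg B=0, deg C=1: d=0.
A polynomial solution: f(k) = 1/3.
Then R = B(k−1)f/C = 1/(3*k + 2), so s_k = R(k)·t_k = -2*3**k*factorial(k).
s_(k+1) − s_k = -2*3**k*(3*k + 2)*factorial(k) = t_k.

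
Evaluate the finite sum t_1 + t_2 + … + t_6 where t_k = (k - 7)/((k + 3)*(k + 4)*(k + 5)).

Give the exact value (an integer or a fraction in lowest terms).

r(k) = (k - 6)*(k + 3)/((k - 7)*(k + 6)) after simplifying.
Factor: A=k + 3; B=k + 6; C=k - 7.
Key eq: (k + 3)·f(k+1) = (k + 5)·f(k) + (k - 7).
d = 2 from the (1,1,1) case.
Coefficient equations give f(k) = -k*(k + 13)/6.
Certificate R = B(k−1)f/C = -k*(k + 5)*(k + 13)/(6*(k - 7)) gives s_k = k*(-k - 13)/(6*(k + 3)*(k + 4)).
Check: Δs_k = (k - 7)/(k**3 + 12*k**2 + 47*k + 60). ✓
Sum = s_(7) − s_(1); s_(7) = -7/33, s_(1) = -7/60 ⇒ -21/220.

Σ = -21/220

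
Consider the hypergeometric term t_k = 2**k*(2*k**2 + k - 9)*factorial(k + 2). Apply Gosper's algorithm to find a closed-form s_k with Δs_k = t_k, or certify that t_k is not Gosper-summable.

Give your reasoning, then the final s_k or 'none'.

Ratio r(k) = 2*(k + 3)*(k + 2*(k + 1)**2 - 8)/(2*k**2 + k - 9).
Gosper form: A/B · C(k+1)/C(k) with A=2*k + 6, B=1, C=k**2 + k/2 - 9/2.
Set up (2*k + 6)·f(k+1) − (1)·f(k) − (k**2 + k/2 - 9/2) = 0.
Degrees (1,0,2) ⇒ d ≤ 1.
Match coefficients ⇒ f(k) = (k - 3)/2.
Get s_k = R·t_k = 2**k*(k - 3)*factorial(k + 2) with R(k) = B(k−1)f(k)/C(k) = (k - 3)/(2*k**2 + k - 9).
s_(k+1) − s_k = 2**k*(2*k**2 + k - 9)*factorial(k + 2) = t_k.

s_k = 2**k*(k - 3)*factorial(k + 2)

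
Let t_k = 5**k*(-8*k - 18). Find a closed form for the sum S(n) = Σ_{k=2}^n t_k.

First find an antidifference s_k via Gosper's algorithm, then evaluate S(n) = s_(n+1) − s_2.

S(n) = -10*5**n*n - 20*5**n + 150

t_(k+1)/t_k = 5*(4*k + 13)/(4*k + 9).
A = 5, B = 1, C = k + 9/4.
Key eq: (5)·f(k+1) = (1)·f(k) + (k + 9/4).
d = 1 from the (0,0,1) case.
Solving with deg f ≤ 1: f(k) = (k + 1)/4.
Get s_k = R·t_k = -2*5**k*(k + 1) with R(k) = B(k−1)f(k)/C(k) = (k + 1)/(4*k + 9).
Verify: 5**k*(-8*k - 18) matches t_k.
Telescope: S(n) = s_(n+1) − s_(2) = 10*5**n*(-n - 2) − (-150) = -10*5**n*n - 20*5**n + 150.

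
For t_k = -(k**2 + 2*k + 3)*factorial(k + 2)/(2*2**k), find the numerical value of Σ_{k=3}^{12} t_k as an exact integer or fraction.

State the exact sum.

Σ = -8300667195/4

Ratio r(k) = (k + 3)*(2*k + (k + 1)**2 + 5)/(2*(k**2 + 2*k + 3)).
So A=k/2 + 3/2 and B=1, with C=k**2 + 2*k + 3.
f must satisfy (k/2 + 3/2)·f(k+1) − (1)·f(k) = k**2 + 2*k + 3.
d = 1 from the (1,0,2) case.
Coefficient equations give f(k) = 2*k.
So s_k = (B(k−1)f/C)·t_k = (2*k/(k**2 + 2*k + 3))·t_k = -k*factorial(k + 2)/2**k.
Verify: -(k**2 + 2*k + 3)*factorial(k + 2)/(2*2**k) matches t_k.
Telescoping: Σ = s_(13) − s_(3) = -8300667375/4 − (-45) = -8300667195/4.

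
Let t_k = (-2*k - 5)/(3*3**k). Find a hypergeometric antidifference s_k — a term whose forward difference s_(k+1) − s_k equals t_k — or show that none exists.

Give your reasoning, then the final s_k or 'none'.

The ratio is (2*k + 7)/(3*(2*k + 5)).
Factor: A=1/3; B=1; C=k + 5/2.
f must satisfy (1/3)·f(k+1) − (1)·f(k) = k + 5/2.
From deg A=0, deg B=0, deg C=1: d=1.
Coefficient equations give f(k) = -3*(k + 3)/2.
Certificate R = B(k−1)f/C = -3*(k + 3)/(2*k + 5) gives s_k = (k + 3)/3**k.
Verify: (-2*k - 5)/(3*3**k) matches t_k.

s_k = (k + 3)/3**k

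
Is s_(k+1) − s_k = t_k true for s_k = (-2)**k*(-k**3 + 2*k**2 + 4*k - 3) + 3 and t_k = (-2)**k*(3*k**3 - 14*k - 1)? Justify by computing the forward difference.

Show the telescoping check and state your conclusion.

s_(k+1) = (-2)**(k + 1)*(4*k - (k + 1)**3 + 2*(k + 1)**2 + 1) + 3
s_(k+1) − s_k = (-2)**k*(3*k**3 - 14*k - 1)
(s_(k+1) − s_k) − t_k = 0

Valid: the claim telescopes to t_k.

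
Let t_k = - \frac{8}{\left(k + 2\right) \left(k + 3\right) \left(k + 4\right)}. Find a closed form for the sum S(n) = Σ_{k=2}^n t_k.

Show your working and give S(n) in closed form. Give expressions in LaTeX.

r(k) = (k + 2)/(k + 5) after simplifying.
So A=k + 2 and B=k + 5, with C=1.
Set up (k + 2)·f(k+1) − (k + 4)·f(k) − (1) = 0.
deg f ≤ 2 (via 1,1,0).
Match coefficients ⇒ f(k) = k*(k + 5)/12.
Get s_k = R·t_k = 2*k*(-k - 5)/(3*(k + 2)*(k + 3)) with R(k) = B(k−1)f(k)/C(k) = k*(k + 4)*(k + 5)/12.
Δs = -8/(k**3 + 9*k**2 + 26*k + 24), as required.
Telescope: S(n) = s_(n+1) − s_(2) = 2*(-n**2 - 7*n - 6)/(3*(n**2 + 7*n + 12)) − (-7/15) = (-n**2 - 7*n + 8)/(5*(n**2 + 7*n + 12)).

S(n) = \frac{- n^{2} - 7 n + 8}{5 \left(n^{2} + 7 n + 12\right)}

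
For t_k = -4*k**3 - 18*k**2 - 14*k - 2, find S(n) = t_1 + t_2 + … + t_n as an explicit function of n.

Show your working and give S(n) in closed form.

Step 1: r(k) = (2*k**3 + 15*k**2 + 31*k + 19)/(2*k**3 + 9*k**2 + 7*k + 1).
Factor: A=1; B=1; C=k**3 + 9*k**2/2 + 7*k/2 + 1/2.
Key eq: (1)·f(k+1) = (1)·f(k) + (k**3 + 9*k**2/2 + 7*k/2 + 1/2).
Degrees (0,0,3) ⇒ d ≤ 4.
Coefficient equations give f(k) = k*(k**3 + 4*k**2 - k - 2)/4.
Then R = B(k−1)f/C = k*(k**3 + 4*k**2 - k - 2)/(2*(2*k**3 + 9*k**2 + 7*k + 1)), so s_k = R(k)·t_k = k*(-k**3 - 4*k**2 + k + 2).
Δs = -4*k**3 - 18*k**2 - 14*k - 2, as required.
Σ_(k=1)^n t_k = s_(n+1) − s_(1) = (-n**4 - 8*n**3 - 17*n**2 - 12*n - 2) − (-2), i.e. n*(-n**3 - 8*n**2 - 17*n - 12).

S(n) = n*(-n**3 - 8*n**2 - 17*n - 12)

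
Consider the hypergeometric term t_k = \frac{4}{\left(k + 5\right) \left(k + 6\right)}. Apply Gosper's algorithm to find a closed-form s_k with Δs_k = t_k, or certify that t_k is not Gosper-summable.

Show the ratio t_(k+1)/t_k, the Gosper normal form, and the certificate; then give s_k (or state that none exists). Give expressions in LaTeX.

s_k = \frac{4 k}{5 \left(k + 5\right)}

Compute t_(k+1)/t_k: get (k + 5)/(k + 7).
Take A(k)=k + 5, B(k)=k + 7, C(k)=1.
Set up (k + 5)·f(k+1) − (k + 6)·f(k) − (1) = 0.
Bound: deg f ≤ 1.
Match coefficients ⇒ f(k) = k/5.
Certificate R = B(k−1)f/C = k*(k + 6)/5 gives s_k = 4*k/(5*(k + 5)).
Check: Δs_k = 4/(k**2 + 11*k + 30). ✓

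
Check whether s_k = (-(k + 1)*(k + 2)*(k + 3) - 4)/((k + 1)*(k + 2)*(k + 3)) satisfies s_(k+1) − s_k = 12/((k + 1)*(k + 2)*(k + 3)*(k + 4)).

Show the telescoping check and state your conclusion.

Valid — Δs_k = t_k.

s_(k+1) = (-(k + 2)*(k + 3)*(k + 4) - 4)/((k + 2)*(k + 3)*(k + 4))
s_(k+1) − s_k = 12/(k**4 + 10*k**3 + 35*k**2 + 50*k + 24)
(s_(k+1) − s_k) − t_k = 0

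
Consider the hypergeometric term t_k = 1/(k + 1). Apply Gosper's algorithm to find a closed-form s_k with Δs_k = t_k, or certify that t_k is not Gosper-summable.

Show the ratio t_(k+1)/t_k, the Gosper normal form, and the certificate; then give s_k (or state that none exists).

not Gosper-summable; s_k does not exist

r(k) = (k + 1)/(k + 2) after simplifying.
Gosper form: A/B · C(k+1)/C(k) with A=k + 1, B=k + 2, C=1.
Need (k + 1)·f(k+1) − (k + 1)·f(k) = 1.
Degrees (1,1,0) ⇒ d ≤ 0.
Put f(k) = c0: A·f(k+1) − B(k−1)·f(k) − C = -1; need -1 = 0 — inconsistent ⇒ no f, not summable.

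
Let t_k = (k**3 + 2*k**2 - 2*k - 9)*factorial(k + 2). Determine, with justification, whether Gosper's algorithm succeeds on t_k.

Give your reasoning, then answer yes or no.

Yes. s_k = (k - 3)*(k + 1)*factorial(k + 2).

Step 1: r(k) = (k**4 + 8*k**3 + 20*k**2 + 7*k - 24)/(k**3 + 2*k**2 - 2*k - 9).
Take A(k)=k + 3, B(k)=1, C(k)=k**3 + 2*k**2 - 2*k - 9.
Solve (k + 3)·f(k+1) − (1)·f(k) = k**3 + 2*k**2 - 2*k - 9.
From deg A=1, deg B=0, deg C=3: d=2.
Solving with deg f ≤ 2: f(k) = (k - 3)*(k + 1).
Get s_k = R·t_k = (k - 3)*(k + 1)*factorial(k + 2) with R(k) = B(k−1)f(k)/C(k) = (k - 3)*(k + 1)/(k**3 + 2*k**2 - 2*k - 9).
Δs = (k**3 + 2*k**2 - 2*k - 9)*factorial(k + 2), as required.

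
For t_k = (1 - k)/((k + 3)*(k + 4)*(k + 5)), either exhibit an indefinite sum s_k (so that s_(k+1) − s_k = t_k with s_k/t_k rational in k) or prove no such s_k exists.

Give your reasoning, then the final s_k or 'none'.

s_k = k*(5 - k)/(12*(k + 3)*(k + 4))

Compute t_(k+1)/t_k: get k*(k + 3)/((k - 1)*(k + 6)).
So A=k + 3 and B=k + 6, with C=k - 1.
Need (k + 3)·f(k+1) − (k + 5)·f(k) = k - 1.
d = 2 from the (1,1,1) case.
A polynomial solution: f(k) = k*(k - 5)/12.
Then R = B(k−1)f/C = k*(k - 5)*(k + 5)/(12*(k - 1)), so s_k = R(k)·t_k = k*(5 - k)/(12*(k + 3)*(k + 4)).
s_(k+1) − s_k = (1 - k)/(k**3 + 12*k**2 + 47*k + 60) = t_k.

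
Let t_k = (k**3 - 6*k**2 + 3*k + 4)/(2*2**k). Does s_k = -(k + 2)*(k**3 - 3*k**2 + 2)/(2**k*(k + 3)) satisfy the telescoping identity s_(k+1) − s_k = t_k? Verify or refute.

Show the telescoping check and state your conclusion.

Invalid: residual (-k**4 + k**3 + 21*k**2 - 13*k - 16)/(2*2**k*(k**2 + 7*k + 12)) ≠ 0.

s_(k+1) = k*(-k**3 - 3*k**2 + 3*k + 9)/(2*2**k*(k + 4))
s_(k+1) − s_k = (k**5 - 26*k**3 - 26*k**2 + 51*k + 32)/(2*2**k*(k**2 + 7*k + 12))
(s_(k+1) − s_k) − t_k = (-k**4 + k**3 + 21*k**2 - 13*k - 16)/(2*2**k*(k**2 + 7*k + 12))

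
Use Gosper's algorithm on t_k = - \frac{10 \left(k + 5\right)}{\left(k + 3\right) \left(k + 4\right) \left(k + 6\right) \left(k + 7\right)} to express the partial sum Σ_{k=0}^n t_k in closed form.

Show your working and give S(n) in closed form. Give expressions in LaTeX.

S(n) = \frac{5 \left(- n^{2} - 11 n - 10\right)}{18 \left(n^{2} + 11 n + 28\right)}

Compute t_(k+1)/t_k: get (k + 3)*(k + 6)**2/((k + 5)**2*(k + 8)).
Take A(k)=k + 3, B(k)=k + 8, C(k)=k**2 + 10*k + 25.
Set up (k + 3)·f(k+1) − (k + 7)·f(k) − (k**2 + 10*k + 25) = 0.
d = 4 from the (1,1,2) case.
Coefficient equations give f(k) = k*(k + 4)*(k + 5)*(k + 9)/36.
Get s_k = R·t_k = 5*k*(-k - 9)/(18*(k**2 + 9*k + 18)) with R(k) = B(k−1)f(k)/C(k) = k*(k + 4)*(k + 7)*(k + 9)/(36*(k + 5)).
Verify: 10*(-k - 5)/(k**4 + 20*k**3 + 145*k**2 + 450*k + 504) matches t_k.
Telescope: S(n) = s_(n+1) − s_(0) = 5*(-n**2 - 11*n - 10)/(18*(n**2 + 11*n + 28)) − (0) = 5*(-n**2 - 11*n - 10)/(18*(n**2 + 11*n + 28)).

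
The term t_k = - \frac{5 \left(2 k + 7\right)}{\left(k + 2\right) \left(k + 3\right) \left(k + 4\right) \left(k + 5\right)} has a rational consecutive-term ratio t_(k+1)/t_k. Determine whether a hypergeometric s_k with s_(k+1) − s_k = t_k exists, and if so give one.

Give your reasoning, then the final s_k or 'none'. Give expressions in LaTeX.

s_k = \frac{5 k \left(- k - 6\right)}{8 \left(k^{2} + 6 k + 8\right)}

Step 1: r(k) = (k + 2)*(2*k + 9)/((k + 6)*(2*k + 7)).
Take A(k)=k + 2, B(k)=k + 6, C(k)=k + 7/2.
Need (k + 2)·f(k+1) − (k + 5)·f(k) = k + 7/2.
deg f ≤ 3 (via 1,1,1).
Coefficient equations give f(k) = k*(k + 3)*(k + 6)/16.
R(k) = B(k−1)·f(k)/C(k) = k*(k + 3)*(k + 5)*(k + 6)/(8*(2*k + 7)); s_k = R·t_k = 5*k*(-k - 6)/(8*(k**2 + 6*k + 8)).
Δs = 5*(-2*k - 7)/(k**4 + 14*k**3 + 71*k**2 + 154*k + 120), as required.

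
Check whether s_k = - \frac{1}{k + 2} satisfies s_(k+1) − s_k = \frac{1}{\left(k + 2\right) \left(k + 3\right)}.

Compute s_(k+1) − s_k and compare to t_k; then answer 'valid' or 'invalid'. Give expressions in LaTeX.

s_(k+1) = -1/(k + 3)
s_(k+1) − s_k = 1/((k + 2)*(k + 3))
(s_(k+1) − s_k) − t_k = 0

Valid: the claim telescopes to t_k.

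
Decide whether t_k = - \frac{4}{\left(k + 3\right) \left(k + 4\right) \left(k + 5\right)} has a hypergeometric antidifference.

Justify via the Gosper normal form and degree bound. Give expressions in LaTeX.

Yes. s_k = \frac{k \left(- k - 7\right)}{6 \left(k + 3\right) \left(k + 4\right)}.

Step 1: r(k) = (k + 3)/(k + 6).
Normal form (A,B,C) = (k + 3, k + 6, 1).
Key eq: (k + 3)·f(k+1) = (k + 5)·f(k) + (1).
Degrees (1,1,0) ⇒ d ≤ 2.
Solve for f: f(k) = k*(k + 7)/24 (degree 2 ≤ 2).
R(k) = B(k−1)·f(k)/C(k) = k*(k + 5)*(k + 7)/24; s_k = R·t_k = k*(-k - 7)/(6*(k + 3)*(k + 4)).
s_(k+1) − s_k = -4/(k**3 + 12*k**2 + 47*k + 60) = t_k.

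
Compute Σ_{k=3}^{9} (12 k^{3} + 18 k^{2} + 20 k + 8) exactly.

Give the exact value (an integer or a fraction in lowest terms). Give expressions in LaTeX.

t_(k+1)/t_k = (6*k**3 + 27*k**2 + 46*k + 29)/(6*k**3 + 9*k**2 + 10*k + 4).
A = 1, B = 1, C = k**3 + 3*k**2/2 + 5*k/3 + 2/3.
Need (1)·f(k+1) − (1)·f(k) = k**3 + 3*k**2/2 + 5*k/3 + 2/3.
From deg A=0, deg B=0, deg C=3: d=4.
Match coefficients ⇒ f(k) = k*(3*k**3 + 4*k + 1)/12.
Then R = B(k−1)f/C = k*(3*k**3 + 4*k + 1)/(2*(6*k**3 + 9*k**2 + 10*k + 4)), so s_k = R(k)·t_k = k*(3*k**3 + 4*k + 1).
Δs = 12*k**3 + 18*k**2 + 20*k + 8, as required.
Σ_(k=3)^(9) t_k = s_(10) − s_(3) = 30410 − (282) = 30128.

Σ = 30128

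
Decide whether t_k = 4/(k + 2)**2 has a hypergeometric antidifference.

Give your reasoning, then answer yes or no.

No. Not Gosper-summable.

r(k) = (k + 2)**2/(k + 3)**2 after simplifying.
So A=k**2 + 4*k + 4 and B=k**2 + 6*k + 9, with C=1.
Solve (k**2 + 4*k + 4)·f(k+1) − (k**2 + 4*k + 4)·f(k) = 1.
Bound: deg f ≤ 0.
Write f(k) = c0. Then LHS − RHS = -1, requiring -1 = 0: contradictory. No certificate.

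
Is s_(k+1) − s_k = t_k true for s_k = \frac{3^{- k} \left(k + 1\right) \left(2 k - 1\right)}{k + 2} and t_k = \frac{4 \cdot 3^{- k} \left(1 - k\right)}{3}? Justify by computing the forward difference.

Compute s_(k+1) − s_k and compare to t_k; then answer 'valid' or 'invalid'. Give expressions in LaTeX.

Invalid: residual \frac{3^{- k} \left(4 k^{2} + 10 k - 11\right)}{3 \left(k^{2} + 5 k + 6\right)} ≠ 0.

s_(k+1) = (k + 2)*(2*k + 1)/(3*3**k*(k + 3))
s_(k+1) − s_k = (-4*k**3 - 12*k**2 + 6*k + 13)/(3*3**k*(k**2 + 5*k + 6))
(s_(k+1) − s_k) − t_k = (4*k**2 + 10*k - 11)/(3*3**k*(k**2 + 5*k + 6))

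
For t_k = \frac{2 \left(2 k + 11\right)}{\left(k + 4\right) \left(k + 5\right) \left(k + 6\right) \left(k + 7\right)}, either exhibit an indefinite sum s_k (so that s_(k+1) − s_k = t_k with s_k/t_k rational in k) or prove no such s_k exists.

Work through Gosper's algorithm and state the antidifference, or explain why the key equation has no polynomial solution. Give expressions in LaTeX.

Compute t_(k+1)/t_k: get (k + 4)*(2*k + 13)/((k + 8)*(2*k + 11)).
A = k + 4, B = k + 8, C = k + 11/2.
f must satisfy (k + 4)·f(k+1) − (k + 7)·f(k) = k + 11/2.
From deg A=1, deg B=1, deg C=1: d=3.
Solve for f: f(k) = k*(k + 5)*(k + 10)/48 (degree 3 ≤ 3).
Then R = B(k−1)f/C = k*(k + 5)*(k + 7)*(k + 10)/(24*(2*k + 11)), so s_k = R(k)·t_k = k*(k + 10)/(12*(k**2 + 10*k + 24)).
Check: Δs_k = 2*(2*k + 11)/(k**4 + 22*k**3 + 179*k**2 + 638*k + 840). ✓

s_k = \frac{k \left(k + 10\right)}{12 \left(k^{2} + 10 k + 24\right)}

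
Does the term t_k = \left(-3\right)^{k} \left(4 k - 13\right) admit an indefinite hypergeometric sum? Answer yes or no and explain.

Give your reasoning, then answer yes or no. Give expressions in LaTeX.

Yes. s_k = \left(-3\right)^{k} \left(4 - k\right).

Ratio r(k) = 3*(9 - 4*k)/(4*k - 13).
So A=-3 and B=1, with C=k - 13/4.
Key eq: (-3)·f(k+1) = (1)·f(k) + (k - 13/4).
d = 1 from the (0,0,1) case.
Match coefficients ⇒ f(k) = -(k - 4)/4.
So s_k = (B(k−1)f/C)·t_k = (-(k - 4)/(4*k - 13))·t_k = (-3)**k*(4 - k).
Δs = (-3)**k*(4*k - 13), as required.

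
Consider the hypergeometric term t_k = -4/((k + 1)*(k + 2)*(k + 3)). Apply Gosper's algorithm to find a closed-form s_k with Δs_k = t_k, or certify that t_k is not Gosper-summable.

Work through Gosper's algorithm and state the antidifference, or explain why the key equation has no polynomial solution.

t_(k+1)/t_k = (k + 1)/(k + 4).
So A=k + 1 and B=k + 4, with C=1.
Solve (k + 1)·f(k+1) − (k + 3)·f(k) = 1.
From deg A=1, deg B=1, deg C=0: d=2.
Solve for f: f(k) = k*(k + 3)/4 (degree 2 ≤ 2).
Certificate R = B(k−1)f/C = k*(k + 3)**2/4 gives s_k = k*(-k - 3)/((k + 1)*(k + 2)).
Verify: -4/(k**3 + 6*k**2 + 11*k + 6) matches t_k.

s_k = k*(-k - 3)/((k + 1)*(k + 2))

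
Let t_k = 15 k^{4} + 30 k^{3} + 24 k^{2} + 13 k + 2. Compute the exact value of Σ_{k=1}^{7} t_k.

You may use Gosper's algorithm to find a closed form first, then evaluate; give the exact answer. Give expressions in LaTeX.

Σ = 97398

Step 1: r(k) = (15*k**4 + 90*k**3 + 204*k**2 + 211*k + 84)/(15*k**4 + 30*k**3 + 24*k**2 + 13*k + 2).
Gosper form: A/B · C(k+1)/C(k) with A=1, B=1, C=k**4 + 2*k**3 + 8*k**2/5 + 13*k/15 + 2/15.
Set up (1)·f(k+1) − (1)·f(k) − (k**4 + 2*k**3 + 8*k**2/5 + 13*k/15 + 2/15) = 0.
Degrees (0,0,4) ⇒ d ≤ 5.
Solve for f: f(k) = k*(3*k**4 - 2*k**2 + 2*k - 1)/15 (degree 5 ≤ 5).
So s_k = (B(k−1)f/C)·t_k = (k*(3*k**4 - 2*k**2 + 2*k - 1)/(15*k**4 + 30*k**3 + 24*k**2 + 13*k + 2))·t_k = k*(3*k**4 - 2*k**2 + 2*k - 1).
s_(k+1) − s_k = 15*k**4 + 30*k**3 + 24*k**2 + 13*k + 2 = t_k.
Evaluate s at k=8 and k=1: 97400 and 2; difference 97398.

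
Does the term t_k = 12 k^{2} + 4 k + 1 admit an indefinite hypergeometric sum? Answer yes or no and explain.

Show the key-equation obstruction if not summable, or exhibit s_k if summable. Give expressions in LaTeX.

The ratio is (12*k**2 + 28*k + 17)/(12*k**2 + 4*k + 1).
A = 1, B = 1, C = k**2 + k/3 + 1/12.
Solve (1)·f(k+1) − (1)·f(k) = k**2 + k/3 + 1/12.
From deg A=0, deg B=0, deg C=2: d=3.
A polynomial solution: f(k) = k*(2*k - 1)**2/12.
Certificate R = B(k−1)f/C = k*(2*k - 1)**2/(12*k**2 + 4*k + 1) gives s_k = k*(4*k**2 - 4*k + 1).
s_(k+1) − s_k = 12*k**2 + 4*k + 1 = t_k.

Yes. s_k = k \left(4 k^{2} - 4 k + 1\right).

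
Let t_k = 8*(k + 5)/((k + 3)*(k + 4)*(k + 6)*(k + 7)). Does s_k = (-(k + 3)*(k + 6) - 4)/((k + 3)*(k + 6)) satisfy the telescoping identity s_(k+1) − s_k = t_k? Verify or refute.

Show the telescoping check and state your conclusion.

Valid: the claim telescopes to t_k.

s_(k+1) = (-(k + 4)*(k + 7) - 4)/((k + 4)*(k + 7))
s_(k+1) − s_k = 8*(k + 5)/(k**4 + 20*k**3 + 145*k**2 + 450*k + 504)
(s_(k+1) − s_k) − t_k = 0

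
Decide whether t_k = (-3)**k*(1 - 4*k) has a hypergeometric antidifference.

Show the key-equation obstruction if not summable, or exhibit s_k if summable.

The ratio is 3*(-4*k - 3)/(4*k - 1).
Normal form (A,B,C) = (-3, 1, k - 1/4).
Key eq: (-3)·f(k+1) = (1)·f(k) + (k - 1/4).
Degrees (0,0,1) ⇒ d ≤ 1.
Coefficient equations give f(k) = -(k - 1)/4.
Certificate R = B(k−1)f/C = -(k - 1)/(4*k - 1) gives s_k = (-3)**k*(k - 1).
Δs = (-3)**k*(1 - 4*k), as required.

Yes. s_k = (-3)**k*(k - 1).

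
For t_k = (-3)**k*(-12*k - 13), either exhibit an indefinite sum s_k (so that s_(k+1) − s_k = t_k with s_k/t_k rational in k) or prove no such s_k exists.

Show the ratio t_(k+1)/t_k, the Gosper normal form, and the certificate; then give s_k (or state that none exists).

s_k = (-3)**k*(3*k + 1)

Ratio r(k) = 3*(-12*k - 25)/(12*k + 13).
Normal form (A,B,C) = (-3, 1, k + 13/12).
Solve (-3)·f(k+1) − (1)·f(k) = k + 13/12.
Bound: deg f ≤ 1.
Solving with deg f ≤ 1: f(k) = -(3*k + 1)/12.
So s_k = (B(k−1)f/C)·t_k = (-(3*k + 1)/(12*k + 13))·t_k = (-3)**k*(3*k + 1).
s_(k+1) − s_k = (-3)**k*(-12*k - 13) = t_k.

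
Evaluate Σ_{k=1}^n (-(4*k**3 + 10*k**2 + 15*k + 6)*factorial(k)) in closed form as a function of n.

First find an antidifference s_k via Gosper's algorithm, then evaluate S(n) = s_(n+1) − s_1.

S(n) = -4*n**3*factorial(n) - 14*n**2*factorial(n) - 17*n*factorial(n) - 7*factorial(n) + 7

r(k) = (4*k**4 + 26*k**3 + 69*k**2 + 82*k + 35)/(4*k**3 + 10*k**2 + 15*k + 6) after simplifying.
A = k + 1, B = 1, C = k**3 + 5*k**2/2 + 15*k/4 + 3/2.
f must satisfy (k + 1)·f(k+1) − (1)·f(k) = k**3 + 5*k**2/2 + 15*k/4 + 3/2.
deg f ≤ 2 (via 1,0,3).
Coefficient equations give f(k) = (4*k**2 + 2*k + 1)/4.
So s_k = (B(k−1)f/C)·t_k = ((4*k**2 + 2*k + 1)/(4*k**3 + 10*k**2 + 15*k + 6))·t_k = -(4*k**2 + 2*k + 1)*factorial(k).
s_(k+1) − s_k = -(4*k**3 + 10*k**2 + 15*k + 6)*factorial(k) = t_k.
Evaluate: s_(n+1) = -(4*n**2 + 10*n + 7)*factorial(n + 1); subtract s_(1) = -7 ⇒ S(n) = -4*n**3*factorial(n) - 14*n**2*factorial(n) - 17*n*factorial(n) - 7*factorial(n) + 7.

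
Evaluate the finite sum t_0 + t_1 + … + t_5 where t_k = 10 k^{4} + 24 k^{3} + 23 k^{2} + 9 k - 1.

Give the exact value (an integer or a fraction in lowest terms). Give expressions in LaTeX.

Ratio r(k) = (10*k**4 + 64*k**3 + 155*k**2 + 167*k + 65)/(10*k**4 + 24*k**3 + 23*k**2 + 9*k - 1).
So A=1 and B=1, with C=k**4 + 12*k**3/5 + 23*k**2/10 + 9*k/10 - 1/10.
Solve (1)·f(k+1) − (1)·f(k) = k**4 + 12*k**3/5 + 23*k**2/10 + 9*k/10 - 1/10.
deg f ≤ 5 (via 0,0,4).
Match coefficients ⇒ f(k) = k*(2*k**4 + k**3 - k**2 - k - 2)/10.
Get s_k = R·t_k = k*(2*k**4 + k**3 - k**2 - k - 2) with R(k) = B(k−1)f(k)/C(k) = k*(2*k**4 + k**3 - k**2 - k - 2)/(10*k**4 + 24*k**3 + 23*k**2 + 9*k - 1).
Check: Δs_k = 10*k**4 + 24*k**3 + 23*k**2 + 9*k - 1. ✓
Σ_(k=0)^(5) t_k = s_(6) − s_(0) = 16584 − (0) = 16584.

Σ = 16584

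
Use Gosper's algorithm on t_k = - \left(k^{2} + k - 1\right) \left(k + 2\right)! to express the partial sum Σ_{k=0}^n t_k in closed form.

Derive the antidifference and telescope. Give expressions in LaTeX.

The ratio is (k + 3)*(k + (k + 1)**2)/(k**2 + k - 1).
Factor: A=k + 3; B=1; C=k**2 + k - 1.
Key eq: (k + 3)·f(k+1) = (1)·f(k) + (k**2 + k - 1).
deg f ≤ 1 (via 1,0,2).
A polynomial solution: f(k) = k - 2.
So s_k = (B(k−1)f/C)·t_k = ((k - 2)/(k**2 + k - 1))·t_k = -(k - 2)*factorial(k + 2).
Δs = -(k**2 + k - 1)*factorial(k + 2), as required.
Telescope: S(n) = s_(n+1) − s_(0) = -(n - 1)*factorial(n + 3) − (4) = -n*factorial(n + 3) + factorial(n + 3) - 4.

S(n) = - n \left(n + 3\right)! + \left(n + 3\right)! - 4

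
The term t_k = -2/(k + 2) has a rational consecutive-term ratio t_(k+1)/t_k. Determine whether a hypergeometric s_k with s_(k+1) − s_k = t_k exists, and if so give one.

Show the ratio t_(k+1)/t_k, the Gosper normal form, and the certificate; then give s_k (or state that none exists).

none (Gosper's algorithm certifies no s_k)

Ratio r(k) = (k + 2)/(k + 3).
Normal form (A,B,C) = (k + 2, k + 3, 1).
Set up (k + 2)·f(k+1) − (k + 2)·f(k) − (1) = 0.
deg f ≤ 0 (via 1,1,0).
Put f(k) = c0: A·f(k+1) − B(k−1)·f(k) − C = -1; need -1 = 0 — inconsistent ⇒ no f, not summable.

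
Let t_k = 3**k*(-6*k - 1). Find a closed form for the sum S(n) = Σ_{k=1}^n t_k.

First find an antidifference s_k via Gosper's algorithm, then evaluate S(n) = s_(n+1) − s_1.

S(n) = -9*3**n*n + 3*3**n - 3

Step 1: r(k) = 3*(6*k + 7)/(6*k + 1).
Gosper form: A/B · C(k+1)/C(k) with A=3, B=1, C=k + 1/6.
Need (3)·f(k+1) − (1)·f(k) = k + 1/6.
From deg A=0, deg B=0, deg C=1: d=1.
Match coefficients ⇒ f(k) = (3*k - 4)/6.
Get s_k = R·t_k = 3**k*(4 - 3*k) with R(k) = B(k−1)f(k)/C(k) = (3*k - 4)/(6*k + 1).
Δs = 3**k*(-6*k - 1), as required.
Σ_(k=1)^n t_k = s_(n+1) − s_(1) = (3**(n + 1)*(1 - 3*n)) − (3), i.e. -9*3**n*n + 3*3**n - 3.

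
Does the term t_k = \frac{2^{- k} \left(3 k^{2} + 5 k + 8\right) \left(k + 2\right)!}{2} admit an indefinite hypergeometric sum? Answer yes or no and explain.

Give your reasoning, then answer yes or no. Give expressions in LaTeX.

r(k) = (k + 3)*(5*k + 3*(k + 1)**2 + 13)/(2*(3*k**2 + 5*k + 8)) after simplifying.
Normal form (A,B,C) = (k/2 + 3/2, 1, k**2 + 5*k/3 + 8/3).
Need (k/2 + 3/2)·f(k+1) − (1)·f(k) = k**2 + 5*k/3 + 8/3.
Bound: deg f ≤ 1.
Match coefficients ⇒ f(k) = 2*(3*k - 1)/3.
So s_k = (B(k−1)f/C)·t_k = (2*(3*k - 1)/(3*k**2 + 5*k + 8))·t_k = (3*k - 1)*factorial(k + 2)/2**k.
Δs = (3*k**2 + 5*k + 8)*factorial(k + 2)/(2*2**k), as required.

Yes. s_k = 2^{- k} \left(3 k - 1\right) \left(k + 2\right)!.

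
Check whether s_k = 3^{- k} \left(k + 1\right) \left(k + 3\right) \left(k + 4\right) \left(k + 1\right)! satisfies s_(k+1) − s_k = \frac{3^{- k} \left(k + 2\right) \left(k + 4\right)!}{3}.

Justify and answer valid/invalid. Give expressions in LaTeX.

s_(k+1) = (k + 2)*(k + 4)*(k + 5)*factorial(k + 2)/(3*3**k)
s_(k+1) − s_k = (k + 4)*(k**3 + 6*k**2 + 12*k + 11)*factorial(k + 1)/(3*3**k)
(s_(k+1) − s_k) − t_k = -(k + 4)*(k**2 + 4*k + 1)*factorial(k + 1)/(3*3**k)

Invalid: residual - \frac{3^{- k} \left(k + 4\right) \left(k^{2} + 4 k + 1\right) \left(k + 1\right)!}{3} ≠ 0.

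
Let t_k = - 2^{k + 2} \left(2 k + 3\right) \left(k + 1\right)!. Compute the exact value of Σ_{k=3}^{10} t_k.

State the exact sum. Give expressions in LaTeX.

Step 1: r(k) = 2*(k + 2)*(2*k + 5)/(2*k + 3).
Take A(k)=2*k + 4, B(k)=1, C(k)=k + 3/2.
Set up (2*k + 4)·f(k+1) − (1)·f(k) − (k + 3/2) = 0.
d = 0 from the (1,0,1) case.
A polynomial solution: f(k) = 1/2.
Certificate R = B(k−1)f/C = 1/(2*k + 3) gives s_k = -2**(k + 2)*factorial(k + 1).
s_(k+1) − s_k = -2**(k + 2)*(2*k + 3)*factorial(k + 1) = t_k.
Sum = s_(11) − s_(3); s_(11) = -3923981107200, s_(3) = -768 ⇒ -3923981106432.

Σ = -3923981106432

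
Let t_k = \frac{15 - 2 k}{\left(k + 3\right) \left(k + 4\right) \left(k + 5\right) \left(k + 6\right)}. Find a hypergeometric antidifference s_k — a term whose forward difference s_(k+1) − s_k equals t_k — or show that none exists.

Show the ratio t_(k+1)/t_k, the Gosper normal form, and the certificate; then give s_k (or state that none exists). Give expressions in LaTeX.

s_k = \frac{k \left(k^{2} + 12 k + 62\right)}{15 \left(k + 3\right) \left(k + 4\right) \left(k + 5\right)}

r(k) = (k + 3)*(2*k - 13)/((k + 7)*(2*k - 15)) after simplifying.
Normal form (A,B,C) = (k + 3, k + 7, k - 15/2).
Key eq: (k + 3)·f(k+1) = (k + 6)·f(k) + (k - 15/2).
Degrees (1,1,1) ⇒ d ≤ 3.
A polynomial solution: f(k) = -k*(k**2 + 12*k + 62)/30.
Get s_k = R·t_k = k*(k**2 + 12*k + 62)/(15*(k + 3)*(k + 4)*(k + 5)) with R(k) = B(k−1)f(k)/C(k) = -k*(k + 6)*(k**2 + 12*k + 62)/(15*(2*k - 15)).
s_(k+1) − s_k = (15 - 2*k)/(k**4 + 18*k**3 + 119*k**2 + 342*k + 360) = t_k.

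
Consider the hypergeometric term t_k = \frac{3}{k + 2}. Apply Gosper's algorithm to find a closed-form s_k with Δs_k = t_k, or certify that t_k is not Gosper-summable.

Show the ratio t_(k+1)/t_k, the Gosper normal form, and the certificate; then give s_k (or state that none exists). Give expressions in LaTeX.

not Gosper-summable; s_k does not exist

Compute t_(k+1)/t_k: get (k + 2)/(k + 3).
Take A(k)=k + 2, B(k)=k + 3, C(k)=1.
Set up (k + 2)·f(k+1) − (k + 2)·f(k) − (1) = 0.
deg f ≤ 0 (via 1,1,0).
f = c0 ⇒ A·f(k+1) − B(k−1)·f(k) − C = -1. The system {-1 = 0} is inconsistent; no antidifference.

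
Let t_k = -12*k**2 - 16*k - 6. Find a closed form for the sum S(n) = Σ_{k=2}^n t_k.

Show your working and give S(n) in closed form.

Ratio r(k) = (6*k**2 + 20*k + 17)/(6*k**2 + 8*k + 3).
Factor: A=1; B=1; C=k**2 + 4*k/3 + 1/2.
Solve (1)·f(k+1) − (1)·f(k) = k**2 + 4*k/3 + 1/2.
d = 3 from the (0,0,2) case.
Solve for f: f(k) = k**2*(2*k + 1)/6 (degree 3 ≤ 3).
Then R = B(k−1)f/C = k**2*(2*k + 1)/(6*k**2 + 8*k + 3), so s_k = R(k)·t_k = k**2*(-4*k - 2).
Δs = -12*k**2 - 16*k - 6, as required.
Σ_(k=2)^n t_k = s_(n+1) − s_(2) = (-4*n**3 - 14*n**2 - 16*n - 6) − (-40), i.e. -4*n**3 - 14*n**2 - 16*n + 34.

S(n) = -4*n**3 - 14*n**2 - 16*n + 34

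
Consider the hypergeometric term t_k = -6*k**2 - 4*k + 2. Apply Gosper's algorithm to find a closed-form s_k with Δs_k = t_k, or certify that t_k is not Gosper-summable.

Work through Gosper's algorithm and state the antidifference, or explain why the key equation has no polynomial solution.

Compute t_(k+1)/t_k: get (3*k**2 + 8*k + 4)/(3*k**2 + 2*k - 1).
Normal form (A,B,C) = (1, 1, k**2 + 2*k/3 - 1/3).
Set up (1)·f(k+1) − (1)·f(k) − (k**2 + 2*k/3 - 1/3) = 0.
Bound: deg f ≤ 3.
Coefficient equations give f(k) = k*(k + 1)*(2*k - 3)/6.
R(k) = B(k−1)·f(k)/C(k) = k*(2*k - 3)/(2*(3*k - 1)); s_k = R·t_k = k*(-2*k**2 + k + 3).
s_(k+1) − s_k = -6*k**2 - 4*k + 2 = t_k.

s_k = k*(-2*k**2 + k + 3)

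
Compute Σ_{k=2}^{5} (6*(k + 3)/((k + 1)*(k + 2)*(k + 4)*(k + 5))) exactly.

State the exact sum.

t_(k+1)/t_k = (k + 1)*(k + 4)**2/((k + 3)**2*(k + 6)).
Normal form (A,B,C) = (k + 1, k + 6, k**2 + 6*k + 9).
Need (k + 1)·f(k+1) − (k + 5)·f(k) = k**2 + 6*k + 9.
Bound: deg f ≤ 4.
Solve for f: f(k) = k*(k + 2)*(k + 3)*(k + 5)/8 (degree 4 ≤ 4).
Certificate R = B(k−1)f/C = k*(k + 2)*(k + 5)**2/(8*(k + 3)) gives s_k = 3*k*(k + 5)/(4*(k**2 + 5*k + 4)).
Check: Δs_k = 6*(k + 3)/(k**4 + 12*k**3 + 49*k**2 + 78*k + 40). ✓
Telescoping: Σ = s_(6) − s_(2) = 99/140 − (7/12) = 13/105.

Σ = 13/105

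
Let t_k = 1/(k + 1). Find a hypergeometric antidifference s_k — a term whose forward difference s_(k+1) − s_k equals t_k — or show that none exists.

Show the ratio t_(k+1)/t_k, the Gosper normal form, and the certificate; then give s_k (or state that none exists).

none (Gosper's algorithm certifies no s_k)

Ratio r(k) = (k + 1)/(k + 2).
Take A(k)=k + 1, B(k)=k + 2, C(k)=1.
Solve (k + 1)·f(k+1) − (k + 1)·f(k) = 1.
d = 0 from the (1,1,0) case.
Put f(k) = c0: A·f(k+1) − B(k−1)·f(k) − C = -1; need -1 = 0 — inconsistent ⇒ no f, not summable.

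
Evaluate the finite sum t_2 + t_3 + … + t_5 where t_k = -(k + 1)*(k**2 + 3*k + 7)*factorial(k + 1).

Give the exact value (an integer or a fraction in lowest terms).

Σ = -226746

r(k) = (k + 2)**2*(3*k + (k + 1)**2 + 10)/((k + 1)*(k**2 + 3*k + 7)) after simplifying.
So A=k + 2 and B=1, with C=k**3 + 4*k**2 + 10*k + 7.
f must satisfy (k + 2)·f(k+1) − (1)·f(k) = k**3 + 4*k**2 + 10*k + 7.
From deg A=1, deg B=0, deg C=3: d=2.
Coefficient equations give f(k) = k**2 + k + 3.
Get s_k = R·t_k = -(k**2 + k + 3)*factorial(k + 1) with R(k) = B(k−1)f(k)/C(k) = (k**2 + k + 3)/((k + 1)*(k**2 + 3*k + 7)).
Verify: -(k + 1)*(k**2 + 3*k + 7)*factorial(k + 1) matches t_k.
Evaluate s at k=6 and k=2: -226800 and -54; difference -226746.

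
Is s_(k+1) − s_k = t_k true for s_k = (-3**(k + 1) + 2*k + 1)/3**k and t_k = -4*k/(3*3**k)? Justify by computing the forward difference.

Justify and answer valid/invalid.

s_(k+1) = (-9*3**k + 2*k + 3)/(3*3**k)
s_(k+1) − s_k = -4*k/(3*3**k)
(s_(k+1) − s_k) − t_k = 0

valid; difference matches t_k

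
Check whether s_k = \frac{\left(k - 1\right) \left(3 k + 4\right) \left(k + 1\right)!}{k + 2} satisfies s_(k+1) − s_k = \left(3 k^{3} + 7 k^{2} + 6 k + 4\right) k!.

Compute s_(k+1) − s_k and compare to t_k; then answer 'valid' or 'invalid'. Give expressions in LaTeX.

Invalid: residual - \frac{\left(3 k^{4} + 13 k^{3} + 17 k^{2} + 15 k + 12\right) k!}{\left(k + 2\right) \left(k + 3\right)} ≠ 0.

s_(k+1) = k*(3*k + 7)*factorial(k + 2)/(k + 3)
s_(k+1) − s_k = (k + 1)*(3*k**3 + 13*k**2 + 17*k + 12)*factorial(k + 1)/((k + 2)*(k + 3))
(s_(k+1) − s_k) − t_k = -(3*k**4 + 13*k**3 + 17*k**2 + 15*k + 12)*factorial(k)/((k + 2)*(k + 3))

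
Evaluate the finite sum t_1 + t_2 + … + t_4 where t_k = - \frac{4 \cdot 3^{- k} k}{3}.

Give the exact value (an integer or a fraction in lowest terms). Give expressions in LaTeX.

Σ = -232/243

Compute t_(k+1)/t_k: get (k + 1)/(3*k).
Gosper form: A/B · C(k+1)/C(k) with A=1/3, B=1, C=k.
f must satisfy (1/3)·f(k+1) − (1)·f(k) = k.
deg f ≤ 1 (via 0,0,1).
A polynomial solution: f(k) = -3*(2*k + 1)/4.
Then R = B(k−1)f/C = -3*(2*k + 1)/(4*k), so s_k = R(k)·t_k = (2*k + 1)/3**k.
s_(k+1) − s_k = -4*k/(3*3**k) = t_k.
Σ_(k=1)^(4) t_k = s_(5) − s_(1) = 11/243 − (1) = -232/243.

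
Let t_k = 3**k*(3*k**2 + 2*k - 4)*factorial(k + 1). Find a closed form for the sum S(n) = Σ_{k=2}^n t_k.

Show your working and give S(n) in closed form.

t_(k+1)/t_k = 3*(3*k**3 + 14*k**2 + 17*k + 2)/(3*k**2 + 2*k - 4).
So A=3*k + 6 and B=1, with C=k**2 + 2*k/3 - 4/3.
Set up (3*k + 6)·f(k+1) − (1)·f(k) − (k**2 + 2*k/3 - 4/3) = 0.
Bound: deg f ≤ 1.
Match coefficients ⇒ f(k) = (k - 2)/3.
So s_k = (B(k−1)f/C)·t_k = ((k - 2)/(3*k**2 + 2*k - 4))·t_k = 3**k*(k - 2)*factorial(k + 1).
Δs = 3**k*(3*k**2 + 2*k - 4)*factorial(k + 1), as required.
Telescope: S(n) = s_(n+1) − s_(2) = 3**(n + 1)*(n - 1)*factorial(n + 2) − (0) = 3**(n + 1)*(n - 1)*factorial(n + 2).

S(n) = 3**(n + 1)*(n - 1)*factorial(n + 2)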